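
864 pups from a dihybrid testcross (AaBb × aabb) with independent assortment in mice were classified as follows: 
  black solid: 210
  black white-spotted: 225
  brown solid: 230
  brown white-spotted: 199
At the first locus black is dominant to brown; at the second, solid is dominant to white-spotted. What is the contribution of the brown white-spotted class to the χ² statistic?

A dihybrid testcross with independent assortment gives a 1:1:1:1 ratio.
Expected counts for N = 864 under a 1:1:1:1 ratio (total parts = 4):
  black solid: 864 × 1/4 = 216
  black white-spotted: 864 × 1/4 = 216
  brown solid: 864 × 1/4 = 216
  brown white-spotted: 864 × 1/4 = 216
Contribution of brown white-spotted: (199 − 216)² / 216 = 1.3380

1.338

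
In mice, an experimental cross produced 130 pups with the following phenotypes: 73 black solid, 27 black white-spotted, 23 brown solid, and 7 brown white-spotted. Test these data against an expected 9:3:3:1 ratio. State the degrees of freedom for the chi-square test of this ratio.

A goodness-of-fit test with 4 phenotype classes has df = 4 − 1 = 3.

3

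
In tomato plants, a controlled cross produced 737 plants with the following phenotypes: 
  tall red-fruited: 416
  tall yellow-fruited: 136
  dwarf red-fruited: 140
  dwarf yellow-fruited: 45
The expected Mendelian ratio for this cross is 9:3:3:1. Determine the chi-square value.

0.088

The 9:3:3:1 ratio has 16 parts, so with N = 737 the expected counts are:
  tall red-fruited: 737 × 9/16 = 414.5625
  tall yellow-fruited: 737 × 3/16 = 138.1875
  dwarf red-fruited: 737 × 3/16 = 138.1875
  dwarf yellow-fruited: 737 × 1/16 = 46.0625
χ² = Σ (O − E)² / E
  tall red-fruited: (416 − 414.5625)² / 414.5625 = 0.0050
  tall yellow-fruited: (136 − 138.1875)² / 138.1875 = 0.0346
  dwarf red-fruited: (140 − 138.1875)² / 138.1875 = 0.0238
  dwarf yellow-fruited: (45 − 46.0625)² / 46.0625 = 0.0245
χ² = 0.0050 + 0.0346 + 0.0238 + 0.0245 = 0.0879 ≈ 0.088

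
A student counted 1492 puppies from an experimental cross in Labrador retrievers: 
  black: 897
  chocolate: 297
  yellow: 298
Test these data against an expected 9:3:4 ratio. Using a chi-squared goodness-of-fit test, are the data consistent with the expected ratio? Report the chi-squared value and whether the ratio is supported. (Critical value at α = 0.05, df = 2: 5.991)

20.118; not consistent

Under the 9:3:4 hypothesis (Σ ratio = 16, N = 1492):
  black: 1492 × 9/16 = 839.25
  chocolate: 1492 × 3/16 = 279.75
  yellow: 1492 × 4/16 = 373
χ² = Σ (O − E)² / E
  black: (897 − 839.25)² / 839.25 = 3.9739
  chocolate: (297 − 279.75)² / 279.75 = 1.0637
  yellow: (298 − 373)² / 373 = 15.0804
χ² = 3.9739 + 1.0637 + 15.0804 = 20.118
Degrees of freedom = 3 − 1 = 2; critical value at α = 0.05 is 5.991.
Since 20.118 > 5.991, we reject the null hypothesis — the data do not fit the 9:3:4 ratio.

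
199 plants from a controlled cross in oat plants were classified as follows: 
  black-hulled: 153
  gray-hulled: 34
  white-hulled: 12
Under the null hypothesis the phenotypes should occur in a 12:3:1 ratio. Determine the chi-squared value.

Expected counts for N = 199 under a 12:3:1 ratio (total parts = 16):
  black-hulled: 199 × 12/16 = 149.25
  gray-hulled: 199 × 3/16 = 37.3125
  white-hulled: 199 × 1/16 = 12.4375
χ² = Σ (O − E)² / E
  black-hulled: (153 − 149.25)² / 149.25 = 0.0942
  gray-hulled: (34 − 37.3125)² / 37.3125 = 0.2941
  white-hulled: (12 − 12.4375)² / 12.4375 = 0.0154
χ² = 0.0942 + 0.2941 + 0.0154 = 0.4037 ≈ 0.404

0.404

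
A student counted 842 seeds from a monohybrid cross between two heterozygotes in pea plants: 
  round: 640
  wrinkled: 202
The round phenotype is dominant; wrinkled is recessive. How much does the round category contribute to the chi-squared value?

For a monohybrid cross between heterozygotes with complete dominance, the expected phenotypic ratio is 3:1.
Total ratio parts = 4. Expected numbers out of 842:
  round: 842 × 3/4 = 631.5
  wrinkled: 842 × 1/4 = 210.5
Contribution of round: (640 − 631.5)² / 631.5 = 0.1144

0.114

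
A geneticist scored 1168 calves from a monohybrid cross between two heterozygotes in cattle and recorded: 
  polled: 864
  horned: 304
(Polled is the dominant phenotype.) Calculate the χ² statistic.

0.658

For a monohybrid cross between heterozygotes with complete dominance, the expected phenotypic ratio is 3:1.
The 3:1 ratio has 4 parts, so with N = 1168 the expected counts are:
  polled: 1168 × 3/4 = 876
  horned: 1168 × 1/4 = 292
χ² = Σ (O − E)² / E
  polled: (864 − 876)² / 876 = 0.1644
  horned: (304 − 292)² / 292 = 0.4932
χ² = 0.1644 + 0.4932 = 0.6576 ≈ 0.658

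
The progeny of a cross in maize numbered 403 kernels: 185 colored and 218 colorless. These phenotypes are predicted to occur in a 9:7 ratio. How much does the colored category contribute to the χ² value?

Under the 9:7 hypothesis (Σ ratio = 16, N = 403):
  colored: 403 × 9/16 = 226.6875
  colorless: 403 × 7/16 = 176.3125
Contribution of colored: (185 − 226.6875)² / 226.6875 = 7.6663

7.666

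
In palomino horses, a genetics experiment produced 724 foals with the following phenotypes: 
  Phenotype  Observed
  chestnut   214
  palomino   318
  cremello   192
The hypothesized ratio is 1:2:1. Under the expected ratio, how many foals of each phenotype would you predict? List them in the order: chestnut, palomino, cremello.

Total ratio parts = 4. Expected numbers out of 724:
  chestnut: 724 × 1/4 = 181
  palomino: 724 × 2/4 = 362
  cremello: 724 × 1/4 = 181

181, 362, 181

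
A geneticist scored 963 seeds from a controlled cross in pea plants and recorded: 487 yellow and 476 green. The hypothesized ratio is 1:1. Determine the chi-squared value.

Total ratio parts = 2. Expected numbers out of 963:
  yellow: 963 × 1/2 = 481.5
  green: 963 × 1/2 = 481.5
χ² = Σ (O − E)² / E
  yellow: (487 − 481.5)² / 481.5 = 0.0628
  green: (476 − 481.5)² / 481.5 = 0.0628
χ² = 0.0628 + 0.0628 = 0.1256 ≈ 0.126

0.126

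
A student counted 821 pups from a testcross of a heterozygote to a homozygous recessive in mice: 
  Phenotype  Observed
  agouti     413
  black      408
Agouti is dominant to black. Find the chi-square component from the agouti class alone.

0.015

A testcross of a heterozygote (Aa × aa) gives a 1:1 phenotypic ratio.
The 1:1 ratio has 2 parts, so with N = 821 the expected counts are:
  agouti: 821 × 1/2 = 410.5
  black: 821 × 1/2 = 410.5
Contribution of agouti: (413 − 410.5)² / 410.5 = 0.0152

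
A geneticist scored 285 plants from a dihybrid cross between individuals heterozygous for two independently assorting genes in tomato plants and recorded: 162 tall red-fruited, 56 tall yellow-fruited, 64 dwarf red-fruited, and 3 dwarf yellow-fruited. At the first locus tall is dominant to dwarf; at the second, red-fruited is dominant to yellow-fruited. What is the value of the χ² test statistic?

14.546

A dihybrid F₂ with independent assortment and complete dominance at both loci gives a 9:3:3:1 phenotypic ratio.
Expected counts for N = 285 under a 9:3:3:1 ratio (total parts = 16):
  tall red-fruited: 285 × 9/16 = 160.3125
  tall yellow-fruited: 285 × 3/16 = 53.4375
  dwarf red-fruited: 285 × 3/16 = 53.4375
  dwarf yellow-fruited: 285 × 1/16 = 17.8125
χ² = Σ (O − E)² / E
  tall red-fruited: (162 − 160.3125)² / 160.3125 = 0.0178
  tall yellow-fruited: (56 − 53.4375)² / 53.4375 = 0.1229
  dwarf red-fruited: (64 − 53.4375)² / 53.4375 = 2.0878
  dwarf yellow-fruited: (3 − 17.8125)² / 17.8125 = 12.3178
χ² = 0.0178 + 0.1229 + 2.0878 + 12.3178 = 14.5463 ≈ 14.546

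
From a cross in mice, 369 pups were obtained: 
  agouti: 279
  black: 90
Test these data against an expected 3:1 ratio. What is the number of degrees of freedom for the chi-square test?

A goodness-of-fit test with 2 phenotype classes has df = 2 − 1 = 1.

1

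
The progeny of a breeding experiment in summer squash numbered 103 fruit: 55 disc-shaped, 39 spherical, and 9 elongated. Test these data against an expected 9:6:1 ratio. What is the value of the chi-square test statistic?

The 9:6:1 ratio has 16 parts, so with N = 103 the expected counts are:
  disc-shaped: 103 × 9/16 = 57.9375
  spherical: 103 × 6/16 = 38.625
  elongated: 103 × 1/16 = 6.4375
χ² = Σ (O − E)² / E
  disc-shaped: (55 − 57.9375)² / 57.9375 = 0.1489
  spherical: (39 − 38.625)² / 38.625 = 0.0036
  elongated: (9 − 6.4375)² / 6.4375 = 1.0200
χ² = 0.1489 + 0.0036 + 1.0200 = 1.1725 ≈ 1.173

1.173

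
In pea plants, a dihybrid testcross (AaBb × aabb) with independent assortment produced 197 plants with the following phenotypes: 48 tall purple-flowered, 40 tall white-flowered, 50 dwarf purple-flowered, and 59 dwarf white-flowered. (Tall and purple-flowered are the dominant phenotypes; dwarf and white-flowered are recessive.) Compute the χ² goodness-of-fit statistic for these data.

A dihybrid testcross with independent assortment gives a 1:1:1:1 ratio.
Under the 1:1:1:1 hypothesis (Σ ratio = 4, N = 197):
  tall purple-flowered: 197 × 1/4 = 49.25
  tall white-flowered: 197 × 1/4 = 49.25
  dwarf purple-flowered: 197 × 1/4 = 49.25
  dwarf white-flowered: 197 × 1/4 = 49.25
χ² = Σ (O − E)² / E
  tall purple-flowered: (48 − 49.25)² / 49.25 = 0.0317
  tall white-flowered: (40 − 49.25)² / 49.25 = 1.7373
  dwarf purple-flowered: (50 − 49.25)² / 49.25 = 0.0114
  dwarf white-flowered: (59 − 49.25)² / 49.25 = 1.9302
χ² = 0.0317 + 1.7373 + 0.0114 + 1.9302 = 3.7106 ≈ 3.711

3.711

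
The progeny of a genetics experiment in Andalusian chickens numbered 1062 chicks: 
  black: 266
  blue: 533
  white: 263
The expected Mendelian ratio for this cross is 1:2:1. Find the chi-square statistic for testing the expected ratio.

Total ratio parts = 4. Expected numbers out of 1062:
  black: 1062 × 1/4 = 265.5
  blue: 1062 × 2/4 = 531
  white: 1062 × 1/4 = 265.5
χ² = Σ (O − E)² / E
  black: (266 − 265.5)² / 265.5 = 0.0009
  blue: (533 − 531)² / 531 = 0.0075
  white: (263 − 265.5)² / 265.5 = 0.0235
χ² = 0.0009 + 0.0075 + 0.0235 = 0.0319 ≈ 0.032

0.032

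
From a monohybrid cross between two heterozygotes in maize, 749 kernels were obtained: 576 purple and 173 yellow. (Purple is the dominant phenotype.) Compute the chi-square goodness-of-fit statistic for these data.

For a monohybrid cross between heterozygotes with complete dominance, the expected phenotypic ratio is 3:1.
Total ratio parts = 4. Expected numbers out of 749:
  purple: 749 × 3/4 = 561.75
  yellow: 749 × 1/4 = 187.25
χ² = Σ (O − E)² / E
  purple: (576 − 561.75)² / 561.75 = 0.3615
  yellow: (173 − 187.25)² / 187.25 = 1.0844
χ² = 0.3615 + 1.0844 = 1.4459 ≈ 1.446

1.446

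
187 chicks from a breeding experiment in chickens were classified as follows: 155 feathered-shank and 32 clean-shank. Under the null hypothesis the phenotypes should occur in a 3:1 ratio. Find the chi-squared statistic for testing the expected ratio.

6.205

Under the 3:1 hypothesis (Σ ratio = 4, N = 187):
  feathered-shank: 187 × 3/4 = 140.25
  clean-shank: 187 × 1/4 = 46.75
χ² = Σ (O − E)² / E
  feathered-shank: (155 − 140.25)² / 140.25 = 1.5512
  clean-shank: (32 − 46.75)² / 46.75 = 4.6537
χ² = 1.5512 + 4.6537 = 6.2049 ≈ 6.205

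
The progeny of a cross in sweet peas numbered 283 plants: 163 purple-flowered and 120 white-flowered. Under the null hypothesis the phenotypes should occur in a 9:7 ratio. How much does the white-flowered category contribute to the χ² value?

0.117

The 9:7 ratio has 16 parts, so with N = 283 the expected counts are:
  purple-flowered: 283 × 9/16 = 159.1875
  white-flowered: 283 × 7/16 = 123.8125
Contribution of white-flowered: (120 − 123.8125)² / 123.8125 = 0.1174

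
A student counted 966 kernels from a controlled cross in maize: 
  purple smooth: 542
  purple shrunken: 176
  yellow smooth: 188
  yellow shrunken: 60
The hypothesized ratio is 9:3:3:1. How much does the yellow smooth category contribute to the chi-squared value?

Expected counts for N = 966 under a 9:3:3:1 ratio (total parts = 16):
  purple smooth: 966 × 9/16 = 543.375
  purple shrunken: 966 × 3/16 = 181.125
  yellow smooth: 966 × 3/16 = 181.125
  yellow shrunken: 966 × 1/16 = 60.375
Contribution of yellow smooth: (188 − 181.125)² / 181.125 = 0.2610

0.261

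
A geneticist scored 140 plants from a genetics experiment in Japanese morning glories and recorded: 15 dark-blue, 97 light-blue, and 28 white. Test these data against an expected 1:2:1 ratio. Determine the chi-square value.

Total ratio parts = 4. Expected numbers out of 140:
  dark-blue: 140 × 1/4 = 35
  light-blue: 140 × 2/4 = 70
  white: 140 × 1/4 = 35
χ² = Σ (O − E)² / E
  dark-blue: (15 − 35)² / 35 = 11.4286
  light-blue: (97 − 70)² / 70 = 10.4143
  white: (28 − 35)² / 35 = 1.4000
χ² = 11.4286 + 10.4143 + 1.4000 = 23.2429 ≈ 23.243

23.243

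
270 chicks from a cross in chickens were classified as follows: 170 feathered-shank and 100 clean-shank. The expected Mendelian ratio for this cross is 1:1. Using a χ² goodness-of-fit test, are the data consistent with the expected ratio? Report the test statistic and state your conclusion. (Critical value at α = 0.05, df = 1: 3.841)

18.148; not consistent

The 1:1 ratio has 2 parts, so with N = 270 the expected counts are:
  feathered-shank: 270 × 1/2 = 135
  clean-shank: 270 × 1/2 = 135
χ² = Σ (O − E)² / E
  feathered-shank: (170 − 135)² / 135 = 9.0741
  clean-shank: (100 − 135)² / 135 = 9.0741
χ² = 9.0741 + 9.0741 = 18.1482 ≈ 18.148
Degrees of freedom = 2 − 1 = 1; critical value at α = 0.05 is 3.841.
Since 18.148 > 3.841, we reject the null hypothesis — the data do not fit the 1:1 ratio.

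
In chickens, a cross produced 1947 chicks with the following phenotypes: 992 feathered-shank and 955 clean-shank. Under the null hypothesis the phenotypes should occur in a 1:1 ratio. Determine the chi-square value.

Total ratio parts = 2. Expected numbers out of 1947:
  feathered-shank: 1947 × 1/2 = 973.5
  clean-shank: 1947 × 1/2 = 973.5
χ² = Σ (O − E)² / E
  feathered-shank: (992 − 973.5)² / 973.5 = 0.3516
  clean-shank: (955 − 973.5)² / 973.5 = 0.3516
χ² = 0.3516 + 0.3516 = 0.7032 ≈ 0.703

0.703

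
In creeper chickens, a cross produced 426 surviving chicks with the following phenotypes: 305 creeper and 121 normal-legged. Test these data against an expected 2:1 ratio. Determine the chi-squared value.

4.658

Expected counts for N = 426 under a 2:1 ratio (total parts = 3):
  creeper: 426 × 2/3 = 284
  normal-legged: 426 × 1/3 = 142
χ² = Σ (O − E)² / E
  creeper: (305 − 284)² / 284 = 1.5528
  normal-legged: (121 − 142)² / 142 = 3.1056
χ² = 1.5528 + 3.1056 = 4.6584 ≈ 4.658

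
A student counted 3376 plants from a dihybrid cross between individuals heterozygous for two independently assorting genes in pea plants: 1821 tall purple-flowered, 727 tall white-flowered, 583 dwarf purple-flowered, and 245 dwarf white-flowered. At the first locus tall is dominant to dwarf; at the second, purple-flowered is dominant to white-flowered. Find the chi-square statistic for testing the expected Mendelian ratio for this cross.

A dihybrid F₂ with independent assortment and complete dominance at both loci gives a 9:3:3:1 phenotypic ratio.
Total ratio parts = 16. Expected numbers out of 3376:
  tall purple-flowered: 3376 × 9/16 = 1899
  tall white-flowered: 3376 × 3/16 = 633
  dwarf purple-flowered: 3376 × 3/16 = 633
  dwarf white-flowered: 3376 × 1/16 = 211
χ² = Σ (O − E)² / E
  tall purple-flowered: (1821 − 1899)² / 1899 = 3.2038
  tall white-flowered: (727 − 633)² / 633 = 13.9589
  dwarf purple-flowered: (583 − 633)² / 633 = 3.9494
  dwarf white-flowered: (245 − 211)² / 211 = 5.4787
χ² = 3.2038 + 13.9589 + 3.9494 + 5.4787 = 26.5908 ≈ 26.591

26.591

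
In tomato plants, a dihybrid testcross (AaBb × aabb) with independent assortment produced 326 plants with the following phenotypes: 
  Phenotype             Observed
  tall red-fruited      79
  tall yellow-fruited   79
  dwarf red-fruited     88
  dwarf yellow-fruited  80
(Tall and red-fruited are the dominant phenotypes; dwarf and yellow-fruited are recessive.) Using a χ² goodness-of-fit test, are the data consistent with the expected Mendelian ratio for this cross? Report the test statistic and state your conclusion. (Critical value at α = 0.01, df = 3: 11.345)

0.699; consistent

A dihybrid testcross with independent assortment gives a 1:1:1:1 ratio.
Expected counts for N = 326 under a 1:1:1:1 ratio (total parts = 4):
  tall red-fruited: 326 × 1/4 = 81.5
  tall yellow-fruited: 326 × 1/4 = 81.5
  dwarf red-fruited: 326 × 1/4 = 81.5
  dwarf yellow-fruited: 326 × 1/4 = 81.5
χ² = Σ (O − E)² / E
  tall red-fruited: (79 − 81.5)² / 81.5 = 0.0767
  tall yellow-fruited: (79 − 81.5)² / 81.5 = 0.0767
  dwarf red-fruited: (88 − 81.5)² / 81.5 = 0.5184
  dwarf yellow-fruited: (80 − 81.5)² / 81.5 = 0.0276
χ² = 0.0767 + 0.0767 + 0.5184 + 0.0276 = 0.6994 ≈ 0.699
Degrees of freedom = 4 − 1 = 3; critical value at α = 0.01 is 11.345.
Since 0.699 < 11.345, we fail to reject the null hypothesis — the data are consistent with the 1:1:1:1 ratio.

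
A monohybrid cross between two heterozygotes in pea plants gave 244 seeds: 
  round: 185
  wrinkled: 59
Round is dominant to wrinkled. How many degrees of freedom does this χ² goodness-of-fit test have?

For a monohybrid cross between heterozygotes with complete dominance, the expected phenotypic ratio is 3:1.
A goodness-of-fit test with 2 phenotype classes has df = 2 − 1 = 1.

1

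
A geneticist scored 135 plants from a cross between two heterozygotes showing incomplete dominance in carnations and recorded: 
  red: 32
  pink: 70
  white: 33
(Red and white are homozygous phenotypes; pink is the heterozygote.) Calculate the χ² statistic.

0.200

With incomplete dominance, a heterozygote × heterozygote cross gives a 1:2:1 phenotypic ratio.
Total ratio parts = 4. Expected numbers out of 135:
  red: 135 × 1/4 = 33.75
  pink: 135 × 2/4 = 67.5
  white: 135 × 1/4 = 33.75
χ² = Σ (O − E)² / E
  red: (32 − 33.75)² / 33.75 = 0.0907
  pink: (70 − 67.5)² / 67.5 = 0.0926
  white: (33 − 33.75)² / 33.75 = 0.0167
χ² = 0.0907 + 0.0926 + 0.0167 = 0.200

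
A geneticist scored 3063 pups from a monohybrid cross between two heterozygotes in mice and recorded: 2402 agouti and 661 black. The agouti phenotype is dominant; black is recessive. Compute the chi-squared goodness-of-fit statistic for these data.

For a monohybrid cross between heterozygotes with complete dominance, the expected phenotypic ratio is 3:1.
Under the 3:1 hypothesis (Σ ratio = 4, N = 3063):
  agouti: 3063 × 3/4 = 2297.25
  black: 3063 × 1/4 = 765.75
χ² = Σ (O − E)² / E
  agouti: (2402 − 2297.25)² / 2297.25 = 4.7764
  black: (661 − 765.75)² / 765.75 = 14.3292
χ² = 4.7764 + 14.3292 = 19.1056 ≈ 19.106

19.106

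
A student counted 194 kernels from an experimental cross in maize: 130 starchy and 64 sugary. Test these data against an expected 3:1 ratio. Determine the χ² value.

6.605

Expected counts for N = 194 under a 3:1 ratio (total parts = 4):
  starchy: 194 × 3/4 = 145.5
  sugary: 194 × 1/4 = 48.5
χ² = Σ (O − E)² / E
  starchy: (130 − 145.5)² / 145.5 = 1.6512
  sugary: (64 − 48.5)² / 48.5 = 4.9536
χ² = 1.6512 + 4.9536 = 6.6048 ≈ 6.605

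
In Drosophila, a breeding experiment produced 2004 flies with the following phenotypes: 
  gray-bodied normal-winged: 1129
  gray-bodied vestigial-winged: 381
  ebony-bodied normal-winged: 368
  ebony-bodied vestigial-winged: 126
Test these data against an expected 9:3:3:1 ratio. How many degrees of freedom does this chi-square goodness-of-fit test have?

3

A goodness-of-fit test with 4 phenotype classes has df = 4 − 1 = 3.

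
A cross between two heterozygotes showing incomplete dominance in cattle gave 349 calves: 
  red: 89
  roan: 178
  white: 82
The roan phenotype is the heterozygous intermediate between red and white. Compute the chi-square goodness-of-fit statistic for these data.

0.421

With incomplete dominance, a heterozygote × heterozygote cross gives a 1:2:1 phenotypic ratio.
Under the 1:2:1 hypothesis (Σ ratio = 4, N = 349):
  red: 349 × 1/4 = 87.25
  roan: 349 × 2/4 = 174.5
  white: 349 × 1/4 = 87.25
χ² = Σ (O − E)² / E
  red: (89 − 87.25)² / 87.25 = 0.0351
  roan: (178 − 174.5)² / 174.5 = 0.0702
  white: (82 − 87.25)² / 87.25 = 0.3159
χ² = 0.0351 + 0.0702 + 0.3159 = 0.4212 ≈ 0.421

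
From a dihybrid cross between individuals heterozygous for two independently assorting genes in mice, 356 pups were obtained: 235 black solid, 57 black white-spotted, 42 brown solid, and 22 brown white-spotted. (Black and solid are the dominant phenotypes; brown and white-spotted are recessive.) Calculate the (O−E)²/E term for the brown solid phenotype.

A dihybrid F₂ with independent assortment and complete dominance at both loci gives a 9:3:3:1 phenotypic ratio.
Expected counts for N = 356 under a 9:3:3:1 ratio (total parts = 16):
  black solid: 356 × 9/16 = 200.25
  black white-spotted: 356 × 3/16 = 66.75
  brown solid: 356 × 3/16 = 66.75
  brown white-spotted: 356 × 1/16 = 22.25
Contribution of brown solid: (42 − 66.75)² / 66.75 = 9.1770

9.177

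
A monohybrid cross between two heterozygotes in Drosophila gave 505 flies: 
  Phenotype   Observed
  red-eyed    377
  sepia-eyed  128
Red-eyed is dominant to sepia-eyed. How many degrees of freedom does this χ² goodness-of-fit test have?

For a monohybrid cross between heterozygotes with complete dominance, the expected phenotypic ratio is 3:1.
A goodness-of-fit test with 2 phenotype classes has df = 2 − 1 = 1.

1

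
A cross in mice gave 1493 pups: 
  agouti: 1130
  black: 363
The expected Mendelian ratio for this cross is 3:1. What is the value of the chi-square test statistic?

0.375

The 3:1 ratio has 4 parts, so with N = 1493 the expected counts are:
  agouti: 1493 × 3/4 = 1119.75
  black: 1493 × 1/4 = 373.25
χ² = Σ (O − E)² / E
  agouti: (1130 − 1119.75)² / 1119.75 = 0.0938
  black: (363 − 373.25)² / 373.25 = 0.2815
χ² = 0.0938 + 0.2815 = 0.3753 ≈ 0.375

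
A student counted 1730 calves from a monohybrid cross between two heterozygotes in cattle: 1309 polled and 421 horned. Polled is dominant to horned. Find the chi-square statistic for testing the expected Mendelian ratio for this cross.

0.408

For a monohybrid cross between heterozygotes with complete dominance, the expected phenotypic ratio is 3:1.
Total ratio parts = 4. Expected numbers out of 1730:
  polled: 1730 × 3/4 = 1297.5
  horned: 1730 × 1/4 = 432.5
χ² = Σ (O − E)² / E
  polled: (1309 − 1297.5)² / 1297.5 = 0.1019
  horned: (421 − 432.5)² / 432.5 = 0.3058
χ² = 0.1019 + 0.3058 = 0.4077 ≈ 0.408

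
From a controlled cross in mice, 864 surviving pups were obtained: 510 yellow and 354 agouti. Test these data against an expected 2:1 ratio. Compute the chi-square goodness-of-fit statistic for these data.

22.688

Total ratio parts = 3. Expected numbers out of 864:
  yellow: 864 × 2/3 = 576
  agouti: 864 × 1/3 = 288
χ² = Σ (O − E)² / E
  yellow: (510 − 576)² / 576 = 7.5625
  agouti: (354 − 288)² / 288 = 15.1250
χ² = 7.5625 + 15.1250 = 22.6875 ≈ 22.688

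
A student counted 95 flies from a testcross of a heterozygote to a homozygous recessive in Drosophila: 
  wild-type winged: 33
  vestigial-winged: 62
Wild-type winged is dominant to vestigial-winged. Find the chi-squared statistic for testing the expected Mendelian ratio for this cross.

8.853

A testcross of a heterozygote (Aa × aa) gives a 1:1 phenotypic ratio.
Total ratio parts = 2. Expected numbers out of 95:
  wild-type winged: 95 × 1/2 = 47.5
  vestigial-winged: 95 × 1/2 = 47.5
χ² = Σ (O − E)² / E
  wild-type winged: (33 − 47.5)² / 47.5 = 4.4263
  vestigial-winged: (62 − 47.5)² / 47.5 = 4.4263
χ² = 4.4263 + 4.4263 = 8.8526 ≈ 8.853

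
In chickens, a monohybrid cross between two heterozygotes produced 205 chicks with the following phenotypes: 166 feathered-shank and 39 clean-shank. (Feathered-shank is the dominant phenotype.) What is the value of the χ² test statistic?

3.904

For a monohybrid cross between heterozygotes with complete dominance, the expected phenotypic ratio is 3:1.
Under the 3:1 hypothesis (Σ ratio = 4, N = 205):
  feathered-shank: 205 × 3/4 = 153.75
  clean-shank: 205 × 1/4 = 51.25
χ² = Σ (O − E)² / E
  feathered-shank: (166 − 153.75)² / 153.75 = 0.9760
  clean-shank: (39 − 51.25)² / 51.25 = 2.9280
χ² = 0.9760 + 2.9280 = 3.904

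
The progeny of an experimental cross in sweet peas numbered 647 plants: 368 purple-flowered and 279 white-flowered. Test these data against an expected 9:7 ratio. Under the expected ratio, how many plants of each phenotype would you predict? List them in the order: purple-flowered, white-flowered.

363.9375, 283.0625

Total ratio parts = 16. Expected numbers out of 647:
  purple-flowered: 647 × 9/16 = 363.9375
  white-flowered: 647 × 7/16 = 283.0625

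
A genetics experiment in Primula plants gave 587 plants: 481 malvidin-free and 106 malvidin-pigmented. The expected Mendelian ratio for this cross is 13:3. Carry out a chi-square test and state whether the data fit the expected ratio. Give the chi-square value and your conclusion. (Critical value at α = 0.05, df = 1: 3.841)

0.185; consistent

Total ratio parts = 16. Expected numbers out of 587:
  malvidin-free: 587 × 13/16 = 476.9375
  malvidin-pigmented: 587 × 3/16 = 110.0625
χ² = Σ (O − E)² / E
  malvidin-free: (481 − 476.9375)² / 476.9375 = 0.0346
  malvidin-pigmented: (106 − 110.0625)² / 110.0625 = 0.1500
χ² = 0.0346 + 0.1500 = 0.1846 ≈ 0.185
Degrees of freedom = 2 − 1 = 1; critical value at α = 0.05 is 3.841.
Since 0.185 < 3.841, we fail to reject the null hypothesis — the data are consistent with the 13:3 ratio.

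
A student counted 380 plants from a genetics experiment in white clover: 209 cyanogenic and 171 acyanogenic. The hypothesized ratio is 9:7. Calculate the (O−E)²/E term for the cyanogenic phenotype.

0.106

The 9:7 ratio has 16 parts, so with N = 380 the expected counts are:
  cyanogenic: 380 × 9/16 = 213.75
  acyanogenic: 380 × 7/16 = 166.25
Contribution of cyanogenic: (209 − 213.75)² / 213.75 = 0.1056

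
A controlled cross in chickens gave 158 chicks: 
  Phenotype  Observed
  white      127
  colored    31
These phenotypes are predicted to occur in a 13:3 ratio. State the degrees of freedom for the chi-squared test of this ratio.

1

A goodness-of-fit test with 2 phenotype classes has df = 2 − 1 = 1.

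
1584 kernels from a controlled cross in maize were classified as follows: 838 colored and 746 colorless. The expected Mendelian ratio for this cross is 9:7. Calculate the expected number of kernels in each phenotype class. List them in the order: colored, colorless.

891, 693

Under the 9:7 hypothesis (Σ ratio = 16, N = 1584):
  colored: 1584 × 9/16 = 891
  colorless: 1584 × 7/16 = 693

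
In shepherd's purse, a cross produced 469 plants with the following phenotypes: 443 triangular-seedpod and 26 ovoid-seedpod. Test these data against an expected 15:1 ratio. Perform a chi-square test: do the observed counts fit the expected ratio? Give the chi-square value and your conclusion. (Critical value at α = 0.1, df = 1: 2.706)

Under the 15:1 hypothesis (Σ ratio = 16, N = 469):
  triangular-seedpod: 469 × 15/16 = 439.6875
  ovoid-seedpod: 469 × 1/16 = 29.3125
χ² = Σ (O − E)² / E
  triangular-seedpod: (443 − 439.6875)² / 439.6875 = 0.0250
  ovoid-seedpod: (26 − 29.3125)² / 29.3125 = 0.3743
χ² = 0.0250 + 0.3743 = 0.3993 ≈ 0.399
Degrees of freedom = 2 − 1 = 1; critical value at α = 0.1 is 2.706.
Since 0.399 < 2.706, we fail to reject the null hypothesis — the data are consistent with the 15:1 ratio.

0.399; consistent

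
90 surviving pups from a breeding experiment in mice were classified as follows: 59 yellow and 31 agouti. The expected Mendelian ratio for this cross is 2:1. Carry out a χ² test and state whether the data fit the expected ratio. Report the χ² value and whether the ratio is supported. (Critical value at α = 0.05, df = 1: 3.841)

0.050; consistent

Under the 2:1 hypothesis (Σ ratio = 3, N = 90):
  yellow: 90 × 2/3 = 60
  agouti: 90 × 1/3 = 30
χ² = Σ (O − E)² / E
  yellow: (59 − 60)² / 60 = 0.0167
  agouti: (31 − 30)² / 30 = 0.0333
χ² = 0.0167 + 0.0333 = 0.050
Degrees of freedom = 2 − 1 = 1; critical value at α = 0.05 is 3.841.
Since 0.050 < 3.841, we fail to reject the null hypothesis — the data are consistent with the 2:1 ratio.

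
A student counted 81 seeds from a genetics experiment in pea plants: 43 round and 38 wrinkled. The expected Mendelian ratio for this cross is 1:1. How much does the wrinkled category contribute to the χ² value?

0.154

The 1:1 ratio has 2 parts, so with N = 81 the expected counts are:
  round: 81 × 1/2 = 40.5
  wrinkled: 81 × 1/2 = 40.5
Contribution of wrinkled: (38 − 40.5)² / 40.5 = 0.1543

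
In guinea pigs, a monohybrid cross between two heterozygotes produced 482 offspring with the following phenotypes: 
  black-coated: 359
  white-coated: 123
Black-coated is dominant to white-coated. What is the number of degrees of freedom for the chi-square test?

1

For a monohybrid cross between heterozygotes with complete dominance, the expected phenotypic ratio is 3:1.
A goodness-of-fit test with 2 phenotype classes has df = 2 − 1 = 1.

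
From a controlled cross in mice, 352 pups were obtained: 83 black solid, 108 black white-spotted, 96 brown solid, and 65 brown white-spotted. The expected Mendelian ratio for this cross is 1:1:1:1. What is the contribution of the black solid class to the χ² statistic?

0.284

Under the 1:1:1:1 hypothesis (Σ ratio = 4, N = 352):
  black solid: 352 × 1/4 = 88
  black white-spotted: 352 × 1/4 = 88
  brown solid: 352 × 1/4 = 88
  brown white-spotted: 352 × 1/4 = 88
Contribution of black solid: (83 − 88)² / 88 = 0.2841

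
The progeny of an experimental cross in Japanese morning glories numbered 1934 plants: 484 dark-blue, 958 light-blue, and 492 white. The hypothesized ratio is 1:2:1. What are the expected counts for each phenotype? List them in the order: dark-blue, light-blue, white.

483.5, 967, 483.5

Expected counts for N = 1934 under a 1:2:1 ratio (total parts = 4):
  dark-blue: 1934 × 1/4 = 483.5
  light-blue: 1934 × 2/4 = 967
  white: 1934 × 1/4 = 483.5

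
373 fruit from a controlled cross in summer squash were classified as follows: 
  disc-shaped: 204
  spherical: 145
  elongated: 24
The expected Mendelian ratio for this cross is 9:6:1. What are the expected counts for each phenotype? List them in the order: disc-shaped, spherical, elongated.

209.8125, 139.875, 23.3125

Expected counts for N = 373 under a 9:6:1 ratio (total parts = 16):
  disc-shaped: 373 × 9/16 = 209.8125
  spherical: 373 × 6/16 = 139.875
  elongated: 373 × 1/16 = 23.3125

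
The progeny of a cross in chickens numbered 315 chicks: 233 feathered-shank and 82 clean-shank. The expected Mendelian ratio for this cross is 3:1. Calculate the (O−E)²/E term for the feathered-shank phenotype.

Expected counts for N = 315 under a 3:1 ratio (total parts = 4):
  feathered-shank: 315 × 3/4 = 236.25
  clean-shank: 315 × 1/4 = 78.75
Contribution of feathered-shank: (233 − 236.25)² / 236.25 = 0.0447

0.045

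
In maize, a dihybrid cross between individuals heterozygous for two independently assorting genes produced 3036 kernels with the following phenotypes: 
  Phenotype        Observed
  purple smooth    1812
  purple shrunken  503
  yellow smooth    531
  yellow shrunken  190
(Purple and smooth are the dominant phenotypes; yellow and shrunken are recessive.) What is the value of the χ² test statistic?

16.645

A dihybrid F₂ with independent assortment and complete dominance at both loci gives a 9:3:3:1 phenotypic ratio.
Expected counts for N = 3036 under a 9:3:3:1 ratio (total parts = 16):
  purple smooth: 3036 × 9/16 = 1707.75
  purple shrunken: 3036 × 3/16 = 569.25
  yellow smooth: 3036 × 3/16 = 569.25
  yellow shrunken: 3036 × 1/16 = 189.75
χ² = Σ (O − E)² / E
  purple smooth: (1812 − 1707.75)² / 1707.75 = 6.3640
  purple shrunken: (503 − 569.25)² / 569.25 = 7.7103
  yellow smooth: (531 − 569.25)² / 569.25 = 2.5702
  yellow shrunken: (190 − 189.75)² / 189.75 = 0.0003
χ² = 6.3640 + 7.7103 + 2.5702 + 0.0003 = 16.6448 ≈ 16.645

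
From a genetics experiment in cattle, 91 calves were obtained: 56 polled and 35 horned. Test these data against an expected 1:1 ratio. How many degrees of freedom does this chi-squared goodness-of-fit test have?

1

A goodness-of-fit test with 2 phenotype classes has df = 2 − 1 = 1.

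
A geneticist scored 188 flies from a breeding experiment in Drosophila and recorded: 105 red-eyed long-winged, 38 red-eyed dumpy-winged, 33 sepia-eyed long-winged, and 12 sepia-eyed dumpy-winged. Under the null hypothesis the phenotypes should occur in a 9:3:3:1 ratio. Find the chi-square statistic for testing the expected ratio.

The 9:3:3:1 ratio has 16 parts, so with N = 188 the expected counts are:
  red-eyed long-winged: 188 × 9/16 = 105.75
  red-eyed dumpy-winged: 188 × 3/16 = 35.25
  sepia-eyed long-winged: 188 × 3/16 = 35.25
  sepia-eyed dumpy-winged: 188 × 1/16 = 11.75
χ² = Σ (O − E)² / E
  red-eyed long-winged: (105 − 105.75)² / 105.75 = 0.0053
  red-eyed dumpy-winged: (38 − 35.25)² / 35.25 = 0.2145
  sepia-eyed long-winged: (33 − 35.25)² / 35.25 = 0.1436
  sepia-eyed dumpy-winged: (12 − 11.75)² / 11.75 = 0.0053
χ² = 0.0053 + 0.2145 + 0.1436 + 0.0053 = 0.3687 ≈ 0.369

0.369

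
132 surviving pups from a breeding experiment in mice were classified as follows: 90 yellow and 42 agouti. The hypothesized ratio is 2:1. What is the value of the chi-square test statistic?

0.136

Under the 2:1 hypothesis (Σ ratio = 3, N = 132):
  yellow: 132 × 2/3 = 88
  agouti: 132 × 1/3 = 44
χ² = Σ (O − E)² / E
  yellow: (90 − 88)² / 88 = 0.0455
  agouti: (42 − 44)² / 44 = 0.0909
χ² = 0.0455 + 0.0909 = 0.1364 ≈ 0.136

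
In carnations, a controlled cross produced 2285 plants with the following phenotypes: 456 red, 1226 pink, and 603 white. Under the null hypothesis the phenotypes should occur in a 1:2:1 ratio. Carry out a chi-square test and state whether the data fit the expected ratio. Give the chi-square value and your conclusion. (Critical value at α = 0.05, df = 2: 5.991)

Total ratio parts = 4. Expected numbers out of 2285:
  red: 2285 × 1/4 = 571.25
  pink: 2285 × 2/4 = 1142.5
  white: 2285 × 1/4 = 571.25
χ² = Σ (O − E)² / E
  red: (456 − 571.25)² / 571.25 = 23.2518
  pink: (1226 − 1142.5)² / 1142.5 = 6.1026
  white: (603 − 571.25)² / 571.25 = 1.7647
χ² = 23.2518 + 6.1026 + 1.7647 = 31.1191 ≈ 31.119
Degrees of freedom = 3 − 1 = 2; critical value at α = 0.05 is 5.991.
Since 31.119 > 5.991, we reject the null hypothesis — the data do not fit the 1:2:1 ratio.

31.119; not consistent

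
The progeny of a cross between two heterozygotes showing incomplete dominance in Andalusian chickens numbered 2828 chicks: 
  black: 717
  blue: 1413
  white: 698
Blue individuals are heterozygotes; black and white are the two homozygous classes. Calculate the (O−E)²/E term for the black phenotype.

0.141

With incomplete dominance, a heterozygote × heterozygote cross gives a 1:2:1 phenotypic ratio.
Under the 1:2:1 hypothesis (Σ ratio = 4, N = 2828):
  black: 2828 × 1/4 = 707
  blue: 2828 × 2/4 = 1414
  white: 2828 × 1/4 = 707
Contribution of black: (717 − 707)² / 707 = 0.1414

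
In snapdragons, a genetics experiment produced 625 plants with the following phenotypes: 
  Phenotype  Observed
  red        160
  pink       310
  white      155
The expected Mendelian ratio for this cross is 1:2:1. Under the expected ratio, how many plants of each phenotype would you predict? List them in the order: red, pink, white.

156.25, 312.5, 156.25

Total ratio parts = 4. Expected numbers out of 625:
  red: 625 × 1/4 = 156.25
  pink: 625 × 2/4 = 312.5
  white: 625 × 1/4 = 156.25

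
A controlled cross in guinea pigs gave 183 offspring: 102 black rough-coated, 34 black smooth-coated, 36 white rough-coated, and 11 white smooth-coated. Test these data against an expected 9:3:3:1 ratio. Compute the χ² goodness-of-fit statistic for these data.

Expected counts for N = 183 under a 9:3:3:1 ratio (total parts = 16):
  black rough-coated: 183 × 9/16 = 102.9375
  black smooth-coated: 183 × 3/16 = 34.3125
  white rough-coated: 183 × 3/16 = 34.3125
  white smooth-coated: 183 × 1/16 = 11.4375
χ² = Σ (O − E)² / E
  black rough-coated: (102 − 102.9375)² / 102.9375 = 0.0085
  black smooth-coated: (34 − 34.3125)² / 34.3125 = 0.0028
  white rough-coated: (36 − 34.3125)² / 34.3125 = 0.0830
  white smooth-coated: (11 − 11.4375)² / 11.4375 = 0.0167
χ² = 0.0085 + 0.0028 + 0.0830 + 0.0167 = 0.111

0.111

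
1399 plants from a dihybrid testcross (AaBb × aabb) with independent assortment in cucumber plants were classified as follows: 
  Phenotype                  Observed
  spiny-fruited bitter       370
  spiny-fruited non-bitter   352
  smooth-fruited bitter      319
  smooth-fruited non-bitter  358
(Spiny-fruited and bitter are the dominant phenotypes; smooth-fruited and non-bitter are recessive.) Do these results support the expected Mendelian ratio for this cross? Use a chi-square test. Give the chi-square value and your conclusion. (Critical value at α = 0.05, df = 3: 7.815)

A dihybrid testcross with independent assortment gives a 1:1:1:1 ratio.
Expected counts for N = 1399 under a 1:1:1:1 ratio (total parts = 4):
  spiny-fruited bitter: 1399 × 1/4 = 349.75
  spiny-fruited non-bitter: 1399 × 1/4 = 349.75
  smooth-fruited bitter: 1399 × 1/4 = 349.75
  smooth-fruited non-bitter: 1399 × 1/4 = 349.75
χ² = Σ (O − E)² / E
  spiny-fruited bitter: (370 − 349.75)² / 349.75 = 1.1724
  spiny-fruited non-bitter: (352 − 349.75)² / 349.75 = 0.0145
  smooth-fruited bitter: (319 − 349.75)² / 349.75 = 2.7035
  smooth-fruited non-bitter: (358 − 349.75)² / 349.75 = 0.1946
χ² = 1.1724 + 0.0145 + 2.7035 + 0.1946 = 4.085
Degrees of freedom = 4 − 1 = 3; critical value at α = 0.05 is 7.815.
Since 4.085 < 7.815, we fail to reject the null hypothesis — the data are consistent with the 1:1:1:1 ratio.

4.085; consistent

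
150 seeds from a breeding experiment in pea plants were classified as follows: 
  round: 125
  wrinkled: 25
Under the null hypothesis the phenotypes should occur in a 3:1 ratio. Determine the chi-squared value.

5.556

Total ratio parts = 4. Expected numbers out of 150:
  round: 150 × 3/4 = 112.5
  wrinkled: 150 × 1/4 = 37.5
χ² = Σ (O − E)² / E
  round: (125 − 112.5)² / 112.5 = 1.3889
  wrinkled: (25 − 37.5)² / 37.5 = 4.1667
χ² = 1.3889 + 4.1667 = 5.5556 ≈ 5.556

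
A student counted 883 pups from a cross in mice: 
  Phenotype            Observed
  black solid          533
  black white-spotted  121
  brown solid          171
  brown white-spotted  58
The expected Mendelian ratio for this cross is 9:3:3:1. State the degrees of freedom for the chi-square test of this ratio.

3

A goodness-of-fit test with 4 phenotype classes has df = 4 − 1 = 3.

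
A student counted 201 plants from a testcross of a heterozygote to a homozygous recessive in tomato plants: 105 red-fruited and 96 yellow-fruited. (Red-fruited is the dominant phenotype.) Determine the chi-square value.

0.403

A testcross of a heterozygote (Aa × aa) gives a 1:1 phenotypic ratio.
Under the 1:1 hypothesis (Σ ratio = 2, N = 201):
  red-fruited: 201 × 1/2 = 100.5
  yellow-fruited: 201 × 1/2 = 100.5
χ² = Σ (O − E)² / E
  red-fruited: (105 − 100.5)² / 100.5 = 0.2015
  yellow-fruited: (96 − 100.5)² / 100.5 = 0.2015
χ² = 0.2015 + 0.2015 = 0.403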